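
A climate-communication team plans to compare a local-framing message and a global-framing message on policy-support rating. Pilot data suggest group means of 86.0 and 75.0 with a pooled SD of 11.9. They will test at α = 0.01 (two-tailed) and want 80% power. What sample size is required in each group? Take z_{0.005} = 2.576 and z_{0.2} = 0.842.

n = 28 per group

Cohen's d = |M₁ − M₂| / SD_pooled = |86.0 − 75.0| / 11.9 = 11.0 / 11.9 = 0.924.
For two independent groups with equal n: n = 2·((z_{α/2} + z_β) / d)².
z_{α/2} + z_β = 2.576 + 0.842 = 3.418.
n = 2 × (3.418 / 0.924)² = 2 × 3.699² = 2 × 13.68 = 27.4.
Round up to the next whole participant.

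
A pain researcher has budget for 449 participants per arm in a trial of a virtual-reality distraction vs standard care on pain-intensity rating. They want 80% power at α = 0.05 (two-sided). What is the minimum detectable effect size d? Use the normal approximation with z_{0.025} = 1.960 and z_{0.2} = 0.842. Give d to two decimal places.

For two independent groups of n = 449 each: d_min = (z_{α/2} + z_β)·√(2/n).
z-sum = 1.960 + 0.842 = 2.802.
d_min = 2.802 × √(2/449) = 2.802 × 0.0667 = 0.187.

d_min ≈ 0.19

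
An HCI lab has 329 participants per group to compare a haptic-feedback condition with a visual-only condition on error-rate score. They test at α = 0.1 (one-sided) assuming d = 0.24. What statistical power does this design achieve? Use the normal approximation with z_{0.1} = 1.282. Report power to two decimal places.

For two equal groups, power = Φ(d·√(n/2) − z_{α}).
d·√(n/2) = 0.24 × √(329/2) = 0.24 × 12.826 = 3.078.
z_β = 3.078 − 1.282 = 1.796.
Power = Φ(1.796) = 0.964.

power ≈ 0.96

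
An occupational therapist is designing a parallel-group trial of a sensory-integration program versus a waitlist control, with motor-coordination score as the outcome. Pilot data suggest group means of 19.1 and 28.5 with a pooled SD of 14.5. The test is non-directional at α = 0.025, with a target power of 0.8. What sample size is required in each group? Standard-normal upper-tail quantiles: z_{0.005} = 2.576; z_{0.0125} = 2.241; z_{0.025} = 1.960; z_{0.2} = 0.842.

n = 46 per group

Cohen's d = |M₁ − M₂| / SD_pooled = |19.1 − 28.5| / 14.5 = 9.4 / 14.5 = 0.648.
For two independent groups with equal n: n = 2·((z_{α/2} + z_β) / d)².
z_{α/2} + z_β = 2.241 + 0.842 = 3.083.
n = 2 × (3.083 / 0.648)² = 2 × 4.758² = 2 × 22.64 = 45.3.
Round up to the next whole participant.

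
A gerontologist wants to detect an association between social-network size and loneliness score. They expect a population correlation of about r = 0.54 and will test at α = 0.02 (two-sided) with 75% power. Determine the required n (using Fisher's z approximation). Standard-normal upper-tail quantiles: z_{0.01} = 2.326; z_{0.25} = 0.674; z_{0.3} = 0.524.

n = 28

Fisher's z: C = ½·ln((1+r)/(1−r)) = ½·ln(3.3478) = 0.6042.
n = ((z_{α/2} + z_β)/C)² + 3.
(2.326 + 0.674) / 0.6042 = 3.000 / 0.6042 = 4.965.
n = 4.965² + 3 = 24.65 + 3 = 27.7.
Round up.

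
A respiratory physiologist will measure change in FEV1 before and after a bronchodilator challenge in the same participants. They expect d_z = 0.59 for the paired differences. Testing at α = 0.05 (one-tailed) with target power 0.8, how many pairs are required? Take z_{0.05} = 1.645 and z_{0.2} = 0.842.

n = 18 pairs

For a paired (one-sample on differences) test: n = ((z_{α} + z_β) / d)².
z_{α} + z_β = 1.645 + 0.842 = 2.487.
n = (2.487 / 0.59)² = 4.215² = 17.77.
Round up.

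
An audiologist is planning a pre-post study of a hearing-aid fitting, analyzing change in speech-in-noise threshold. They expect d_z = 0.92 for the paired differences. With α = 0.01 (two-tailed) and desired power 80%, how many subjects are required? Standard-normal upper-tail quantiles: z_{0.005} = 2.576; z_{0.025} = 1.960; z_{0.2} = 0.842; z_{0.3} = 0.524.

For a paired (one-sample on differences) test: n = ((z_{α/2} + z_β) / d)².
z_{α/2} + z_β = 2.576 + 0.842 = 3.418.
n = (3.418 / 0.92)² = 3.715² = 13.80.
Round up.

n = 14 pairs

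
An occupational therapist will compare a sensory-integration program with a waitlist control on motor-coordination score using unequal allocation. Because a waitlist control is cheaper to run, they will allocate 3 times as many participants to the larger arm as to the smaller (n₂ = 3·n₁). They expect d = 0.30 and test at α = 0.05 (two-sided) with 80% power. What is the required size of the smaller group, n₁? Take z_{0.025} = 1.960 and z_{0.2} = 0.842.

With allocation ratio k = n₂/n₁ = 3, Var(x̄₁−x̄₂) = σ²(1/n₁ + 1/(k·n₁)) = σ²·(k+1)/(k·n₁).
So n₁ = (1 + 1/k)·((z_{α/2} + z_β)/d)² = 1.333 × (2.802/0.30)².
n₁ = 1.333 × 87.24 = 116.3.
Round up: n₁ = 117, giving n₂ = 3 × 117 = 351.

n₁ = 117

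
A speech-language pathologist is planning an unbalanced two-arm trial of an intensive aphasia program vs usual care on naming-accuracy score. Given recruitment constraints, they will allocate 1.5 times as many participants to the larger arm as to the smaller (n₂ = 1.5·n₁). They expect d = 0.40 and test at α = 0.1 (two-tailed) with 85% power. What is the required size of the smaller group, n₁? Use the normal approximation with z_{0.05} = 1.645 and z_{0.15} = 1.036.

n₁ = 75

With allocation ratio k = n₂/n₁ = 1.5, Var(x̄₁−x̄₂) = σ²(1/n₁ + 1/(k·n₁)) = σ²·(k+1)/(k·n₁).
So n₁ = (1 + 1/k)·((z_{α/2} + z_β)/d)² = 1.667 × (2.681/0.40)².
n₁ = 1.667 × 44.92 = 74.9.
Round up: n₁ = 75, giving n₂ = ⌈1.5 × 75⌉ = ⌈112.5⌉ = 113.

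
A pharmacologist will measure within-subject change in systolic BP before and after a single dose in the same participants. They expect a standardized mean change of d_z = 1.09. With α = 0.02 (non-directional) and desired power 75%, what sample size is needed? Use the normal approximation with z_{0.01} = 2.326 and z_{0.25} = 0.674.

For a paired (one-sample on differences) test: n = ((z_{α/2} + z_β) / d)².
z_{α/2} + z_β = 2.326 + 0.674 = 3.000.
n = (3.000 / 1.09)² = 2.752² = 7.58.
Round up.

n = 8 pairs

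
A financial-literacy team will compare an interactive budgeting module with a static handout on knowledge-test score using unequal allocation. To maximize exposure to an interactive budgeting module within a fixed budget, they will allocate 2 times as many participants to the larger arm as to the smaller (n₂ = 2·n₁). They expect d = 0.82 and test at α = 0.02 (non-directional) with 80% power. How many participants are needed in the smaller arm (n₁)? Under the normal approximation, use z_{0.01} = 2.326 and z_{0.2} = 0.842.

With allocation ratio k = n₂/n₁ = 2, Var(x̄₁−x̄₂) = σ²(1/n₁ + 1/(k·n₁)) = σ²·(k+1)/(k·n₁).
So n₁ = (1 + 1/k)·((z_{α/2} + z_β)/d)² = 1.500 × (3.168/0.82)².
n₁ = 1.500 × 14.93 = 22.4.
Round up: n₁ = 23, giving n₂ = 2 × 23 = 46.

n₁ = 23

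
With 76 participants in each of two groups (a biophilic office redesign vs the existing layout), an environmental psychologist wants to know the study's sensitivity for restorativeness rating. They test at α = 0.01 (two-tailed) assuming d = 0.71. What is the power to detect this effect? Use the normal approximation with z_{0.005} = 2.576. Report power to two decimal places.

power ≈ 0.96

For two equal groups, power = Φ(d·√(n/2) − z_{α/2}).
d·√(n/2) = 0.71 × √(76/2) = 0.71 × 6.164 = 4.377.
z_β = 4.377 − 2.576 = 1.801.
Power = Φ(1.801) = 0.964.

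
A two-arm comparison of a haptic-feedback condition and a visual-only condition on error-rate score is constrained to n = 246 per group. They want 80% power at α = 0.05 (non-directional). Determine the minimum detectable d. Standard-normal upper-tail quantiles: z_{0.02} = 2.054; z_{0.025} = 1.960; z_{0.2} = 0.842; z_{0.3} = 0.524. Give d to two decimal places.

For two independent groups of n = 246 each: d_min = (z_{α/2} + z_β)·√(2/n).
z-sum = 1.960 + 0.842 = 2.802.
d_min = 2.802 × √(2/246) = 2.802 × 0.0902 = 0.253.

d_min ≈ 0.25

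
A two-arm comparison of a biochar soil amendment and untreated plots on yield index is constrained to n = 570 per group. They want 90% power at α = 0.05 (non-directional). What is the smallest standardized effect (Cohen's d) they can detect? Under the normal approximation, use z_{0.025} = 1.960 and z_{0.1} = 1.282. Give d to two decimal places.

d_min ≈ 0.19

For two independent groups of n = 570 each: d_min = (z_{α/2} + z_β)·√(2/n).
z-sum = 1.960 + 1.282 = 3.242.
d_min = 3.242 × √(2/570) = 3.242 × 0.0592 = 0.192.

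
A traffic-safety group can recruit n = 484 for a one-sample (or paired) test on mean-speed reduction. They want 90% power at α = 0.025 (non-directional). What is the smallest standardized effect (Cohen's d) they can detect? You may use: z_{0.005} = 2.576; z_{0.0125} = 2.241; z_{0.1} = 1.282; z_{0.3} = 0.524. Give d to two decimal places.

d_min ≈ 0.16

For a single sample (or paired design) of n = 484: d_min = (z_{α/2} + z_β)/√n.
z-sum = 2.241 + 1.282 = 3.523.
d_min = 3.523 / √484 = 3.523 / 22.000 = 0.160.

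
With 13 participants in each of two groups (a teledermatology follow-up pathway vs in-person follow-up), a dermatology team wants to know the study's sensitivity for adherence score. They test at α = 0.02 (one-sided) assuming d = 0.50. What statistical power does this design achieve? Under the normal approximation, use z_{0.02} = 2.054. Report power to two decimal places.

For two equal groups, power = Φ(d·√(n/2) − z_{α}).
d·√(n/2) = 0.50 × √(13/2) = 0.50 × 2.550 = 1.275.
z_β = 1.275 − 2.054 = -0.779.
Power = Φ(-0.779) = 0.218.

power ≈ 0.22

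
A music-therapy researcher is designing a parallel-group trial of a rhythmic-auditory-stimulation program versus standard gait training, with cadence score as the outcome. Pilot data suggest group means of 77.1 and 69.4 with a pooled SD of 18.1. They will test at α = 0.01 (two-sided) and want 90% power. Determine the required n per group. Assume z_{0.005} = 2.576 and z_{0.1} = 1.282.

Cohen's d = |M₁ − M₂| / SD_pooled = |77.1 − 69.4| / 18.1 = 7.7 / 18.1 = 0.425.
For two independent groups with equal n: n = 2·((z_{α/2} + z_β) / d)².
z_{α/2} + z_β = 2.576 + 1.282 = 3.858.
n = 2 × (3.858 / 0.425)² = 2 × 9.078² = 2 × 82.40 = 164.8.
Round up to the next whole participant.

n = 165 per group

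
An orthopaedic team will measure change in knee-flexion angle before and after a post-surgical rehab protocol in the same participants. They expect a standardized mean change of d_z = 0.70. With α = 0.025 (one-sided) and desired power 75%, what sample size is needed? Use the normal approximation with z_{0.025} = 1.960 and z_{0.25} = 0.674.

n = 15 pairs

For a paired (one-sample on differences) test: n = ((z_{α} + z_β) / d)².
z_{α} + z_β = 1.960 + 0.674 = 2.634.
n = (2.634 / 0.70)² = 3.763² = 14.16.
Round up.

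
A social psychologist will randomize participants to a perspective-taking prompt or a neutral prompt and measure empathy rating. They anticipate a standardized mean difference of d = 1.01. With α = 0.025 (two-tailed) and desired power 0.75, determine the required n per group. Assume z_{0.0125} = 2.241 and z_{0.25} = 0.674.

For two independent groups with equal n: n = 2·((z_{α/2} + z_β) / d)².
z_{α/2} + z_β = 2.241 + 0.674 = 2.915.
n = 2 × (2.915 / 1.01)² = 2 × 2.886² = 2 × 8.33 = 16.7.
Round up to the next whole participant.

n = 17 per group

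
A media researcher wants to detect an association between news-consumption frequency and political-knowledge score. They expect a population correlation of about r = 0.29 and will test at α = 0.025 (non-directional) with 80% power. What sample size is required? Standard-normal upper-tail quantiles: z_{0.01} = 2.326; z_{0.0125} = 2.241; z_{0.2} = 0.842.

n = 110

Fisher's z: C = ½·ln((1+r)/(1−r)) = ½·ln(1.8169) = 0.2986.
n = ((z_{α/2} + z_β)/C)² + 3.
(2.241 + 0.842) / 0.2986 = 3.083 / 0.2986 = 10.325.
n = 10.325² + 3 = 106.60 + 3 = 109.6.
Round up.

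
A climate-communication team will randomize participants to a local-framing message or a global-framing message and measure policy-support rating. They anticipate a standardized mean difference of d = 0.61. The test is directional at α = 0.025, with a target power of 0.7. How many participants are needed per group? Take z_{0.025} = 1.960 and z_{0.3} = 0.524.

n = 34 per group

For two independent groups with equal n: n = 2·((z_{α} + z_β) / d)².
z_{α} + z_β = 1.960 + 0.524 = 2.484.
n = 2 × (2.484 / 0.61)² = 2 × 4.072² = 2 × 16.58 = 33.2.
Round up to the next whole participant.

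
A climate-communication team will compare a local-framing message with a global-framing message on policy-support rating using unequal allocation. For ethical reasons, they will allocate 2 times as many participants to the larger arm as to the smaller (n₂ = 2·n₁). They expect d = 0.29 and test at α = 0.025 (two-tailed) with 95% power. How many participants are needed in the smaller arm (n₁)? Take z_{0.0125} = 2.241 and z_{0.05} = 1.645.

n₁ = 270

With allocation ratio k = n₂/n₁ = 2, Var(x̄₁−x̄₂) = σ²(1/n₁ + 1/(k·n₁)) = σ²·(k+1)/(k·n₁).
So n₁ = (1 + 1/k)·((z_{α/2} + z_β)/d)² = 1.500 × (3.886/0.29)².
n₁ = 1.500 × 179.56 = 269.3.
Round up: n₁ = 270, giving n₂ = 2 × 270 = 540.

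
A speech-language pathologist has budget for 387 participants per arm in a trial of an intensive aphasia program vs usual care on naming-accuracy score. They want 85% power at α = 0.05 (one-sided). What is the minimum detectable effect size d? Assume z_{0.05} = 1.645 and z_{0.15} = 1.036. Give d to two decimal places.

d_min ≈ 0.19

For two independent groups of n = 387 each: d_min = (z_{α} + z_β)·√(2/n).
z-sum = 1.645 + 1.036 = 2.681.
d_min = 2.681 × √(2/387) = 2.681 × 0.0719 = 0.193.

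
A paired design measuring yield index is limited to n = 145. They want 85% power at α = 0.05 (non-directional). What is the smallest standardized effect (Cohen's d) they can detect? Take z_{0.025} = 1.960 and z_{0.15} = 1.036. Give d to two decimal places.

For a single sample (or paired design) of n = 145: d_min = (z_{α/2} + z_β)/√n.
z-sum = 1.960 + 1.036 = 2.996.
d_min = 2.996 / √145 = 2.996 / 12.042 = 0.249.

d_min ≈ 0.25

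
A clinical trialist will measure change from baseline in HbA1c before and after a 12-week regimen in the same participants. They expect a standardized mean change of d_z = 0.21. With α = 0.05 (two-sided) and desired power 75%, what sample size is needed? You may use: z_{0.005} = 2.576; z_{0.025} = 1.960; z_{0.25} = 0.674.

For a paired (one-sample on differences) test: n = ((z_{α/2} + z_β) / d)².
z_{α/2} + z_β = 1.960 + 0.674 = 2.634.
n = (2.634 / 0.21)² = 12.543² = 157.32.
Round up.

n = 158 pairs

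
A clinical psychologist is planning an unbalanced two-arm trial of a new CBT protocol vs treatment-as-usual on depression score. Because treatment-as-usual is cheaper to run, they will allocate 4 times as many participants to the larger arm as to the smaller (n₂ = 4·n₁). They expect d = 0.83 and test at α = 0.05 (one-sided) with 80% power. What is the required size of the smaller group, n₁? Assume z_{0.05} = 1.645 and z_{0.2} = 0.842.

n₁ = 12

With allocation ratio k = n₂/n₁ = 4, Var(x̄₁−x̄₂) = σ²(1/n₁ + 1/(k·n₁)) = σ²·(k+1)/(k·n₁).
So n₁ = (1 + 1/k)·((z_{α} + z_β)/d)² = 1.250 × (2.487/0.83)².
n₁ = 1.250 × 8.98 = 11.2.
Round up: n₁ = 12, giving n₂ = 4 × 12 = 48.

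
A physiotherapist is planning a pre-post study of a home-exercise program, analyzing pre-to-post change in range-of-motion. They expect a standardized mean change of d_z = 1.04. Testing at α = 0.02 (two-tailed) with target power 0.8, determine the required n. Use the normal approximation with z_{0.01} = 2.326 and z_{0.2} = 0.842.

n = 10 pairs

For a paired (one-sample on differences) test: n = ((z_{α/2} + z_β) / d)².
z_{α/2} + z_β = 2.326 + 0.842 = 3.168.
n = (3.168 / 1.04)² = 3.046² = 9.28.
Round up.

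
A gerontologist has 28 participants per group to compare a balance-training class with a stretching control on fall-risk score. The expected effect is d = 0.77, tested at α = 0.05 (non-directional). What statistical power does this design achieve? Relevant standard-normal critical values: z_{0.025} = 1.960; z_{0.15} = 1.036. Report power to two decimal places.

For two equal groups, power = Φ(d·√(n/2) − z_{α/2}).
d·√(n/2) = 0.77 × √(28/2) = 0.77 × 3.742 = 2.881.
z_β = 2.881 − 1.960 = 0.921.
Power = Φ(0.921) = 0.821.

power ≈ 0.82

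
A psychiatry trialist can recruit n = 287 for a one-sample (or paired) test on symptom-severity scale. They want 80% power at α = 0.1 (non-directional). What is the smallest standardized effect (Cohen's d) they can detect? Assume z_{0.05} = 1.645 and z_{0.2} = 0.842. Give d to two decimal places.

d_min ≈ 0.15

For a single sample (or paired design) of n = 287: d_min = (z_{α/2} + z_β)/√n.
z-sum = 1.645 + 0.842 = 2.487.
d_min = 2.487 / √287 = 2.487 / 16.941 = 0.147.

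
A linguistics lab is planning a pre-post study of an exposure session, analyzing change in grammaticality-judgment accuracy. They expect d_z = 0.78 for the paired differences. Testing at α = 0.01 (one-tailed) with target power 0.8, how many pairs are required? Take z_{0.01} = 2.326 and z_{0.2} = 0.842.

n = 17 pairs

For a paired (one-sample on differences) test: n = ((z_{α} + z_β) / d)².
z_{α} + z_β = 2.326 + 0.842 = 3.168.
n = (3.168 / 0.78)² = 4.062² = 16.50.
Round up.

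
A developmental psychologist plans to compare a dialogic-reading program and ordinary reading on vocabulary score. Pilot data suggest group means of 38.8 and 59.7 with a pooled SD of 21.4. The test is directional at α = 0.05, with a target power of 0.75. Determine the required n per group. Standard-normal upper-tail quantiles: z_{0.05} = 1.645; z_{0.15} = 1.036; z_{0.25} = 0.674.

n = 12 per group

Cohen's d = |M₁ − M₂| / SD_pooled = |38.8 − 59.7| / 21.4 = 20.9 / 21.4 = 0.977.
For two independent groups with equal n: n = 2·((z_{α} + z_β) / d)².
z_{α} + z_β = 1.645 + 0.674 = 2.319.
n = 2 × (2.319 / 0.977)² = 2 × 2.374² = 2 × 5.63 = 11.3.
Round up to the next whole participant.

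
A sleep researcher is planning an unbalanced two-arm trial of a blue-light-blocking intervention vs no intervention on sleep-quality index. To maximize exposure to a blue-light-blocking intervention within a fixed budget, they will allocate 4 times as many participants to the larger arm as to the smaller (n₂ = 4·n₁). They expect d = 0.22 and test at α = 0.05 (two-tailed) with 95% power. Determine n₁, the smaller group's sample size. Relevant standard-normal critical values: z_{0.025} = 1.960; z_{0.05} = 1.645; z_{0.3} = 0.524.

With allocation ratio k = n₂/n₁ = 4, Var(x̄₁−x̄₂) = σ²(1/n₁ + 1/(k·n₁)) = σ²·(k+1)/(k·n₁).
So n₁ = (1 + 1/k)·((z_{α/2} + z_β)/d)² = 1.250 × (3.605/0.22)².
n₁ = 1.250 × 268.51 = 335.6.
Round up: n₁ = 336, giving n₂ = 4 × 336 = 1344.

n₁ = 336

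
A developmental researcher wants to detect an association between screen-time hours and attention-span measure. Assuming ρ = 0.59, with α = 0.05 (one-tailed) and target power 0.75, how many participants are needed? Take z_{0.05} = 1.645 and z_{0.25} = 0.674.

n = 15

Fisher's z: C = ½·ln((1+r)/(1−r)) = ½·ln(3.8780) = 0.6777.
n = ((z_{α} + z_β)/C)² + 3.
(1.645 + 0.674) / 0.6777 = 2.319 / 0.6777 = 3.422.
n = 3.422² + 3 = 11.71 + 3 = 14.7.
Round up.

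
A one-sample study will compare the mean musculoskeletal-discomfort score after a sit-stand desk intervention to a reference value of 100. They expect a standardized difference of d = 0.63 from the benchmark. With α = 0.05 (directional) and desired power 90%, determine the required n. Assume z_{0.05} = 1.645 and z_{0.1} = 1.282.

n = 22

For a one-sample test: n = ((z_{α} + z_β) / d)².
z_{α} + z_β = 1.645 + 1.282 = 2.927.
n = (2.927 / 0.63)² = 4.646² = 21.59.
Round up.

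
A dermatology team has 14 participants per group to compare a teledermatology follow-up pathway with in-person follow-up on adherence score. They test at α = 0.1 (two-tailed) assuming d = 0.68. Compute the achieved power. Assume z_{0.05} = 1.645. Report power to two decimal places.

power ≈ 0.56

For two equal groups, power = Φ(d·√(n/2) − z_{α/2}).
d·√(n/2) = 0.68 × √(14/2) = 0.68 × 2.646 = 1.799.
z_β = 1.799 − 1.645 = 0.154.
Power = Φ(0.154) = 0.561.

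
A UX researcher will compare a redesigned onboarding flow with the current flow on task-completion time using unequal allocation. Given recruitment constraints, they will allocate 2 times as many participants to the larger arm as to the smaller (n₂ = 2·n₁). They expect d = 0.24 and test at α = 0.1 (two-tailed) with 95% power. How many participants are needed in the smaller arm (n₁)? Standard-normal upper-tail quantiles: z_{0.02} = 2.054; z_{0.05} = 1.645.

n₁ = 282

With allocation ratio k = n₂/n₁ = 2, Var(x̄₁−x̄₂) = σ²(1/n₁ + 1/(k·n₁)) = σ²·(k+1)/(k·n₁).
So n₁ = (1 + 1/k)·((z_{α/2} + z_β)/d)² = 1.500 × (3.290/0.24)².
n₁ = 1.500 × 187.92 = 281.9.
Round up: n₁ = 282, giving n₂ = 2 × 282 = 564.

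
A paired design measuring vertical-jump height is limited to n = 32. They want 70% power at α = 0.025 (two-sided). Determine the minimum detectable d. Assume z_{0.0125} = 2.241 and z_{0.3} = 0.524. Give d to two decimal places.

For a single sample (or paired design) of n = 32: d_min = (z_{α/2} + z_β)/√n.
z-sum = 2.241 + 0.524 = 2.765.
d_min = 2.765 / √32 = 2.765 / 5.657 = 0.489.

d_min ≈ 0.49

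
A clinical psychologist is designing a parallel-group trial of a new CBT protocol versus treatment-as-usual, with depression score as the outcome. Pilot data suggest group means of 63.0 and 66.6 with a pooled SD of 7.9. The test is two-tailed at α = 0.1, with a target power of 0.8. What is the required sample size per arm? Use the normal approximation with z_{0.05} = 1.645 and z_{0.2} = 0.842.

Cohen's d = |M₁ − M₂| / SD_pooled = |63.0 − 66.6| / 7.9 = 3.6 / 7.9 = 0.456.
For two independent groups with equal n: n = 2·((z_{α/2} + z_β) / d)².
z_{α/2} + z_β = 1.645 + 0.842 = 2.487.
n = 2 × (2.487 / 0.456)² = 2 × 5.454² = 2 × 29.75 = 59.5.
Round up to the next whole participant.

n = 60 per group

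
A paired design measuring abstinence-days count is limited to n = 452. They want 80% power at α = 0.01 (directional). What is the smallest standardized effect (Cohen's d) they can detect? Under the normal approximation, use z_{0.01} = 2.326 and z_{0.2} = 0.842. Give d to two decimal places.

For a single sample (or paired design) of n = 452: d_min = (z_{α} + z_β)/√n.
z-sum = 2.326 + 0.842 = 3.168.
d_min = 3.168 / √452 = 3.168 / 21.260 = 0.149.

d_min ≈ 0.15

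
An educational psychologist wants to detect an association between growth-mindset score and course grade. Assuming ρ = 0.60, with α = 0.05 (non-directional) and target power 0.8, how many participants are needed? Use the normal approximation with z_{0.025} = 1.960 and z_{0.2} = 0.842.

Fisher's z: C = ½·ln((1+r)/(1−r)) = ½·ln(4.0000) = 0.6931.
n = ((z_{α/2} + z_β)/C)² + 3.
(1.960 + 0.842) / 0.6931 = 2.802 / 0.6931 = 4.043.
n = 4.043² + 3 = 16.34 + 3 = 19.3.
Round up.

n = 20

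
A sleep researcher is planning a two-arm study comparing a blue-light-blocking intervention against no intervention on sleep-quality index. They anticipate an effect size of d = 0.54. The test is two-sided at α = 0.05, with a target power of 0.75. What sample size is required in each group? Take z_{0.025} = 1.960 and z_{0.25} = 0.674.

For two independent groups with equal n: n = 2·((z_{α/2} + z_β) / d)².
z_{α/2} + z_β = 1.960 + 0.674 = 2.634.
n = 2 × (2.634 / 0.54)² = 2 × 4.878² = 2 × 23.79 = 47.6.
Round up to the next whole participant.

n = 48 per group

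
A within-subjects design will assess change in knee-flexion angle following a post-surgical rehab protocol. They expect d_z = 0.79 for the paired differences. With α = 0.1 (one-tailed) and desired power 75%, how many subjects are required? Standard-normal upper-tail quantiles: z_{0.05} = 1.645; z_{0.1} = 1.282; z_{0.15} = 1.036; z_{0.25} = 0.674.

For a paired (one-sample on differences) test: n = ((z_{α} + z_β) / d)².
z_{α} + z_β = 1.282 + 0.674 = 1.956.
n = (1.956 / 0.79)² = 2.476² = 6.13.
Round up.

n = 7 pairs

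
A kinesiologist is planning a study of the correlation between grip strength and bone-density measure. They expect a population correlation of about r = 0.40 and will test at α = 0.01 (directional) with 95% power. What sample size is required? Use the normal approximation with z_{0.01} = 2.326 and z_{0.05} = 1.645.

Fisher's z: C = ½·ln((1+r)/(1−r)) = ½·ln(2.3333) = 0.4236.
n = ((z_{α} + z_β)/C)² + 3.
(2.326 + 1.645) / 0.4236 = 3.971 / 0.4236 = 9.374.
n = 9.374² + 3 = 87.88 + 3 = 90.9.
Round up.

n = 91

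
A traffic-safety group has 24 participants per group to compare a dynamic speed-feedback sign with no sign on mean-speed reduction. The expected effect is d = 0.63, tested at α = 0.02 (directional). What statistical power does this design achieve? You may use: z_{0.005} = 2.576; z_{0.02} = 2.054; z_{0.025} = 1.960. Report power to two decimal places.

For two equal groups, power = Φ(d·√(n/2) − z_{α}).
d·√(n/2) = 0.63 × √(24/2) = 0.63 × 3.464 = 2.182.
z_β = 2.182 − 2.054 = 0.128.
Power = Φ(0.128) = 0.551.

power ≈ 0.55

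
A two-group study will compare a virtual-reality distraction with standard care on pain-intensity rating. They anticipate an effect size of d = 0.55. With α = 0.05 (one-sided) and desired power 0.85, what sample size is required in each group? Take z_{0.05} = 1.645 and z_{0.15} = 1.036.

For two independent groups with equal n: n = 2·((z_{α} + z_β) / d)².
z_{α} + z_β = 1.645 + 1.036 = 2.681.
n = 2 × (2.681 / 0.55)² = 2 × 4.875² = 2 × 23.76 = 47.5.
Round up to the next whole participant.

n = 48 per group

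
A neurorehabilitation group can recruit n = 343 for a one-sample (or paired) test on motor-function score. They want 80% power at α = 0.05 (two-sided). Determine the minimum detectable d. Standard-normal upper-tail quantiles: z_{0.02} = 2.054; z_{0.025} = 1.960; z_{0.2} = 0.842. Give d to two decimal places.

For a single sample (or paired design) of n = 343: d_min = (z_{α/2} + z_β)/√n.
z-sum = 1.960 + 0.842 = 2.802.
d_min = 2.802 / √343 = 2.802 / 18.520 = 0.151.

d_min ≈ 0.15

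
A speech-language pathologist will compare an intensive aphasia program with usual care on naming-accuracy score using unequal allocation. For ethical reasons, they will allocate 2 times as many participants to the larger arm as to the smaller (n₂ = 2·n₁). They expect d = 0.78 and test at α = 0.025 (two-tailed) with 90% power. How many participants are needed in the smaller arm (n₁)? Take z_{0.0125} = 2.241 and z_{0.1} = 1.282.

With allocation ratio k = n₂/n₁ = 2, Var(x̄₁−x̄₂) = σ²(1/n₁ + 1/(k·n₁)) = σ²·(k+1)/(k·n₁).
So n₁ = (1 + 1/k)·((z_{α/2} + z_β)/d)² = 1.500 × (3.523/0.78)².
n₁ = 1.500 × 20.40 = 30.6.
Round up: n₁ = 31, giving n₂ = 2 × 31 = 62.

n₁ = 31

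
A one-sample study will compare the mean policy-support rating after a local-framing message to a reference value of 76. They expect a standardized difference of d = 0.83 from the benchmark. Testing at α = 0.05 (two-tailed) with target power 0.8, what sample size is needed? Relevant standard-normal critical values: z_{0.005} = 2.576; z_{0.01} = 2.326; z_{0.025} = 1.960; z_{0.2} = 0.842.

n = 12

For a one-sample test: n = ((z_{α/2} + z_β) / d)².
z_{α/2} + z_β = 1.960 + 0.842 = 2.802.
n = (2.802 / 0.83)² = 3.376² = 11.40.
Round up.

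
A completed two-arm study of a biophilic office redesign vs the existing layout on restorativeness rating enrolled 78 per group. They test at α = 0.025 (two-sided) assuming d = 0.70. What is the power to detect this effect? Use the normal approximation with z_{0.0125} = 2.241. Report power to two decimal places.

For two equal groups, power = Φ(d·√(n/2) − z_{α/2}).
d·√(n/2) = 0.70 × √(78/2) = 0.70 × 6.245 = 4.371.
z_β = 4.371 − 2.241 = 2.130.
Power = Φ(2.130) = 0.983.

power ≈ 0.98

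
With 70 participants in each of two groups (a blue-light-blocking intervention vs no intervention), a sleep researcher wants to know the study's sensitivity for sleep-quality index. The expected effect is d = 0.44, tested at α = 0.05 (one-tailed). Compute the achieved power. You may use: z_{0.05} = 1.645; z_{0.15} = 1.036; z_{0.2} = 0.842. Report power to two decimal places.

For two equal groups, power = Φ(d·√(n/2) − z_{α}).
d·√(n/2) = 0.44 × √(70/2) = 0.44 × 5.916 = 2.603.
z_β = 2.603 − 1.645 = 0.958.
Power = Φ(0.958) = 0.831.

power ≈ 0.83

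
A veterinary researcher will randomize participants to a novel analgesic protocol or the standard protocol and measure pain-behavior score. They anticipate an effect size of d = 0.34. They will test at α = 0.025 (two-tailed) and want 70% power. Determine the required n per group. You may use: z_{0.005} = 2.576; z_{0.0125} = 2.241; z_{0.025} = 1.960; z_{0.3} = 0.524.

n = 133 per group

For two independent groups with equal n: n = 2·((z_{α/2} + z_β) / d)².
z_{α/2} + z_β = 2.241 + 0.524 = 2.765.
n = 2 × (2.765 / 0.34)² = 2 × 8.132² = 2 × 66.14 = 132.3.
Round up to the next whole participant.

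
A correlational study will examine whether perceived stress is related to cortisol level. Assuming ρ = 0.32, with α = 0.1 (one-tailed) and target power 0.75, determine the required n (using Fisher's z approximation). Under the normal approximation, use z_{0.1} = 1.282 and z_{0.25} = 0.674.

n = 38

Fisher's z: C = ½·ln((1+r)/(1−r)) = ½·ln(1.9412) = 0.3316.
n = ((z_{α} + z_β)/C)² + 3.
(1.282 + 0.674) / 0.3316 = 1.956 / 0.3316 = 5.899.
n = 5.899² + 3 = 34.79 + 3 = 37.8.
Round up.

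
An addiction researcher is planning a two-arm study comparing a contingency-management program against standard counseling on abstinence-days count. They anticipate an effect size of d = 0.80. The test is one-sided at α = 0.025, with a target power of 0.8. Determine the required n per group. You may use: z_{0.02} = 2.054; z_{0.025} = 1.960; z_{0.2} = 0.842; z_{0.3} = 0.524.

n = 25 per group

For two independent groups with equal n: n = 2·((z_{α} + z_β) / d)².
z_{α} + z_β = 1.960 + 0.842 = 2.802.
n = 2 × (2.802 / 0.80)² = 2 × 3.502² = 2 × 12.27 = 24.5.
Round up to the next whole participant.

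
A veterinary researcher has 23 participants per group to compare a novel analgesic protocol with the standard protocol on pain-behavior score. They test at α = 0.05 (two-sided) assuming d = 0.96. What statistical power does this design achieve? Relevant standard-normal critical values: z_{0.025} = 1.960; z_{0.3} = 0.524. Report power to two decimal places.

For two equal groups, power = Φ(d·√(n/2) − z_{α/2}).
d·√(n/2) = 0.96 × √(23/2) = 0.96 × 3.391 = 3.256.
z_β = 3.256 − 1.960 = 1.296.
Power = Φ(1.296) = 0.902.

power ≈ 0.90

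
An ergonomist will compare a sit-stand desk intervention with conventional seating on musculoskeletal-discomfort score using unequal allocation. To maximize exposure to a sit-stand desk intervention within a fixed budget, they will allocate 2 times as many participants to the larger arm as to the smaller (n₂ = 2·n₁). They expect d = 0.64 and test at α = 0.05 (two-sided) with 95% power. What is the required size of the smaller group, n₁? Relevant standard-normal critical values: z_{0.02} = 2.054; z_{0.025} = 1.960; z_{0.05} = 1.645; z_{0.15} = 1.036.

n₁ = 48

With allocation ratio k = n₂/n₁ = 2, Var(x̄₁−x̄₂) = σ²(1/n₁ + 1/(k·n₁)) = σ²·(k+1)/(k·n₁).
So n₁ = (1 + 1/k)·((z_{α/2} + z_β)/d)² = 1.500 × (3.605/0.64)².
n₁ = 1.500 × 31.73 = 47.6.
Round up: n₁ = 48, giving n₂ = 2 × 48 = 96.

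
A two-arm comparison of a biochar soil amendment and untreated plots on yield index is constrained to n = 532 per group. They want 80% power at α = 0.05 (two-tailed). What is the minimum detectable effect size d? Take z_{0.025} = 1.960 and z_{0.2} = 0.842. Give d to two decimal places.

d_min ≈ 0.17

For two independent groups of n = 532 each: d_min = (z_{α/2} + z_β)·√(2/n).
z-sum = 1.960 + 0.842 = 2.802.
d_min = 2.802 × √(2/532) = 2.802 × 0.0613 = 0.172.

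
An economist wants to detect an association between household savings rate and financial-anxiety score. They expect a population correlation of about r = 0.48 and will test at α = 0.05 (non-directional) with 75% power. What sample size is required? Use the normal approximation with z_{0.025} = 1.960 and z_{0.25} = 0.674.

n = 29

Fisher's z: C = ½·ln((1+r)/(1−r)) = ½·ln(2.8462) = 0.5230.
n = ((z_{α/2} + z_β)/C)² + 3.
(1.960 + 0.674) / 0.5230 = 2.634 / 0.5230 = 5.036.
n = 5.036² + 3 = 25.36 + 3 = 28.4.
Round up.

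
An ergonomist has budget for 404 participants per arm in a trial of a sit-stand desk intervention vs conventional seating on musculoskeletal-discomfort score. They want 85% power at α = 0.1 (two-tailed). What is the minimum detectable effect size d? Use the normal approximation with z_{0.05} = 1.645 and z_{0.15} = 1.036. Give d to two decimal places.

For two independent groups of n = 404 each: d_min = (z_{α/2} + z_β)·√(2/n).
z-sum = 1.645 + 1.036 = 2.681.
d_min = 2.681 × √(2/404) = 2.681 × 0.0704 = 0.189.

d_min ≈ 0.19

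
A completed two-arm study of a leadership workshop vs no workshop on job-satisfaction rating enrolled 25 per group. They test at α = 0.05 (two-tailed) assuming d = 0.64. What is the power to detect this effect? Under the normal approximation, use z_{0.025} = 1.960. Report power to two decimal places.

For two equal groups, power = Φ(d·√(n/2) − z_{α/2}).
d·√(n/2) = 0.64 × √(25/2) = 0.64 × 3.536 = 2.263.
z_β = 2.263 − 1.960 = 0.303.
Power = Φ(0.303) = 0.619.

power ≈ 0.62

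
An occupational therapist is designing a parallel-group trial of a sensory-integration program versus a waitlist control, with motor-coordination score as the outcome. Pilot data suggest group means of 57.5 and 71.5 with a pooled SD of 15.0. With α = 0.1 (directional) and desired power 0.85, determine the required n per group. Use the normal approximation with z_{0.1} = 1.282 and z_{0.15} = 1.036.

Cohen's d = |M₁ − M₂| / SD_pooled = |57.5 − 71.5| / 15.0 = 14.0 / 15.0 = 0.933.
For two independent groups with equal n: n = 2·((z_{α} + z_β) / d)².
z_{α} + z_β = 1.282 + 1.036 = 2.318.
n = 2 × (2.318 / 0.933)² = 2 × 2.484² = 2 × 6.17 = 12.3.
Round up to the next whole participant.

n = 13 per group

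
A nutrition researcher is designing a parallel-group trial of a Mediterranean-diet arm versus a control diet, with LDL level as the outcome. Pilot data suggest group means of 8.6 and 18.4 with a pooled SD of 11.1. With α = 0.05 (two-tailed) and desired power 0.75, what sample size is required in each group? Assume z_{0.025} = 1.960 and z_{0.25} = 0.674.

n = 18 per group

Cohen's d = |M₁ − M₂| / SD_pooled = |8.6 − 18.4| / 11.1 = 9.8 / 11.1 = 0.883.
For two independent groups with equal n: n = 2·((z_{α/2} + z_β) / d)².
z_{α/2} + z_β = 1.960 + 0.674 = 2.634.
n = 2 × (2.634 / 0.883)² = 2 × 2.983² = 2 × 8.90 = 17.8.
Round up to the next whole participant.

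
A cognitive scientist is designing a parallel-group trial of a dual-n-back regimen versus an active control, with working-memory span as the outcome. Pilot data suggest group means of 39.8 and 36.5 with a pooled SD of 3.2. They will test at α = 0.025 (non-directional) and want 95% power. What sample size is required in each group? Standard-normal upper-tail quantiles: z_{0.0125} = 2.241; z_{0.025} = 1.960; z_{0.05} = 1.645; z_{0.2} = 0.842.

Cohen's d = |M₁ − M₂| / SD_pooled = |39.8 − 36.5| / 3.2 = 3.3 / 3.2 = 1.031.
For two independent groups with equal n: n = 2·((z_{α/2} + z_β) / d)².
z_{α/2} + z_β = 2.241 + 1.645 = 3.886.
n = 2 × (3.886 / 1.031)² = 2 × 3.769² = 2 × 14.21 = 28.4.
Round up to the next whole participant.

n = 29 per group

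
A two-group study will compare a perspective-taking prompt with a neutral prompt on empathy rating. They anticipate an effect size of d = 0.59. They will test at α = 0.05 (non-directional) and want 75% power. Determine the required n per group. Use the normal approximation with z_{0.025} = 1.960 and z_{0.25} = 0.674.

n = 40 per group

For two independent groups with equal n: n = 2·((z_{α/2} + z_β) / d)².
z_{α/2} + z_β = 1.960 + 0.674 = 2.634.
n = 2 × (2.634 / 0.59)² = 2 × 4.464² = 2 × 19.93 = 39.9.
Round up to the next whole participant.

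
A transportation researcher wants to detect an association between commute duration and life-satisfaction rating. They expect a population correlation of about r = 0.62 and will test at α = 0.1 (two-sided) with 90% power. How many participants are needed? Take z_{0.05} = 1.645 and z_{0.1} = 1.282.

n = 20

Fisher's z: C = ½·ln((1+r)/(1−r)) = ½·ln(4.2632) = 0.7250.
n = ((z_{α/2} + z_β)/C)² + 3.
(1.645 + 1.282) / 0.7250 = 2.927 / 0.7250 = 4.037.
n = 4.037² + 3 = 16.30 + 3 = 19.3.
Round up.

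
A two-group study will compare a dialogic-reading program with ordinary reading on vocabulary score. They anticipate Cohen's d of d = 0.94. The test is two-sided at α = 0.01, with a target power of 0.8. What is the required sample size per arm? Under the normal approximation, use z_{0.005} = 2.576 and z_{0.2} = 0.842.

n = 27 per group

For two independent groups with equal n: n = 2·((z_{α/2} + z_β) / d)².
z_{α/2} + z_β = 2.576 + 0.842 = 3.418.
n = 2 × (3.418 / 0.94)² = 2 × 3.636² = 2 × 13.22 = 26.4.
Round up to the next whole participant.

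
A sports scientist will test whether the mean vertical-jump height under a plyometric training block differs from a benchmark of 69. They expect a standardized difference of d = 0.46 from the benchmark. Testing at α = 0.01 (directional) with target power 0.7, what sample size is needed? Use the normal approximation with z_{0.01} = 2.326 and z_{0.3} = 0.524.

For a one-sample test: n = ((z_{α} + z_β) / d)².
z_{α} + z_β = 2.326 + 0.524 = 2.850.
n = (2.850 / 0.46)² = 6.196² = 38.39.
Round up.

n = 39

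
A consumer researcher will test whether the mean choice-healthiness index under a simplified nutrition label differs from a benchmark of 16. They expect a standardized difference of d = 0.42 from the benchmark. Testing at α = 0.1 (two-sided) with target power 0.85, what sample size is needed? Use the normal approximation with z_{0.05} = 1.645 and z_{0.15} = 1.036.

n = 41

For a one-sample test: n = ((z_{α/2} + z_β) / d)².
z_{α/2} + z_β = 1.645 + 1.036 = 2.681.
n = (2.681 / 0.42)² = 6.383² = 40.75.
Round up.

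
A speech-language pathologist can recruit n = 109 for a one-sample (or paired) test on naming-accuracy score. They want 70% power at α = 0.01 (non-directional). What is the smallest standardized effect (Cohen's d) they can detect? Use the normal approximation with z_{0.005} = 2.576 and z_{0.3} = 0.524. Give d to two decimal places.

For a single sample (or paired design) of n = 109: d_min = (z_{α/2} + z_β)/√n.
z-sum = 2.576 + 0.524 = 3.100.
d_min = 3.100 / √109 = 3.100 / 10.440 = 0.297.

d_min ≈ 0.30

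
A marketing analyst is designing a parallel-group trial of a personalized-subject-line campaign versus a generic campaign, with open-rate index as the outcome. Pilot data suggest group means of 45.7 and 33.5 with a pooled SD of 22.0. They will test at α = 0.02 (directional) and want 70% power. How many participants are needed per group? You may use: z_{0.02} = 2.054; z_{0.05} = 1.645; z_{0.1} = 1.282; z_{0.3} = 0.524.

n = 44 per group

Cohen's d = |M₁ − M₂| / SD_pooled = |45.7 − 33.5| / 22.0 = 12.2 / 22.0 = 0.555.
For two independent groups with equal n: n = 2·((z_{α} + z_β) / d)².
z_{α} + z_β = 2.054 + 0.524 = 2.578.
n = 2 × (2.578 / 0.555)² = 2 × 4.645² = 2 × 21.58 = 43.2.
Round up to the next whole participant.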